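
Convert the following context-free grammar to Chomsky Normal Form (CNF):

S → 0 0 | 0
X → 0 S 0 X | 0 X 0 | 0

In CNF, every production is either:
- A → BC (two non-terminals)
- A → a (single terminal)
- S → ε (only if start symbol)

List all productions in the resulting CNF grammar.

T0 → 0; S → 0; X → 0; S → T0 T0; X → T0 X0; X0 → S X1; X1 → T0 X; X → T0 X2; X2 → X T0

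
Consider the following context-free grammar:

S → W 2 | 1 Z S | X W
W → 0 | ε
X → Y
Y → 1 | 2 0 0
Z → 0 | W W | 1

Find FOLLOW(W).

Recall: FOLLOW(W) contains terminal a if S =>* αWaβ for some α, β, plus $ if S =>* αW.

We compute FOLLOW(W) using the standard algorithm.
FOLLOW(S) starts with {$}.
FIRST(S) = {0, 1, 2}
FIRST(W) = {0, ε}
FIRST(X) = {1, 2}
FIRST(Y) = {1, 2}
FIRST(Z) = {0, 1, ε}
FOLLOW(S) = {$}
FOLLOW(W) = {$, 0, 1, 2}
FOLLOW(X) = {$, 0}
FOLLOW(Y) = {$, 0}
FOLLOW(Z) = {0, 1, 2}
Therefore, FOLLOW(W) = {$, 0, 1, 2}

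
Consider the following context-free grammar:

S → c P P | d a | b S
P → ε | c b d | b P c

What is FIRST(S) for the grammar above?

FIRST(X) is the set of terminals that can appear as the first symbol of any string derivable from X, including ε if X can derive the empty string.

We compute FIRST(S) using the standard algorithm.
FIRST(P) = {b, c, ε}
FIRST(S) = {b, c, d}
Therefore, FIRST(S) = {b, c, d}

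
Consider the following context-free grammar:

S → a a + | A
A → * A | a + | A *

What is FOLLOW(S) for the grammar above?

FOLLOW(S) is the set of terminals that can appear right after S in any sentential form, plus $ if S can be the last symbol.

We compute FOLLOW(S) using the standard algorithm.
FOLLOW(S) starts with {$}.
FIRST(A) = {*, a}
FIRST(S) = {*, a}
FOLLOW(A) = {$, *}
FOLLOW(S) = {$}
Therefore, FOLLOW(S) = {$}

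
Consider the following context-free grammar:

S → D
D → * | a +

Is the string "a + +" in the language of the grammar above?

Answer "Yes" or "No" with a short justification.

No - no valid derivation exists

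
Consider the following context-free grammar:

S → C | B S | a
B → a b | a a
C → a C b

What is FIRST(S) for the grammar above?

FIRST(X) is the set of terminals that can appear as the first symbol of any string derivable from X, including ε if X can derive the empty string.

We compute FIRST(S) using the standard algorithm.
FIRST(B) = {a}
FIRST(C) = {a}
FIRST(S) = {a}
Therefore, FIRST(S) = {a}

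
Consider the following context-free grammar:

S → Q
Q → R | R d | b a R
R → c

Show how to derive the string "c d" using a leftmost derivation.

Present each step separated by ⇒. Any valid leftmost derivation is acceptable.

S ⇒ Q ⇒ R d ⇒ c d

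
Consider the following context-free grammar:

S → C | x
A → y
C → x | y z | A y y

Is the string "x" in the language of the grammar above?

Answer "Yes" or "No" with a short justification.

Yes - a valid derivation exists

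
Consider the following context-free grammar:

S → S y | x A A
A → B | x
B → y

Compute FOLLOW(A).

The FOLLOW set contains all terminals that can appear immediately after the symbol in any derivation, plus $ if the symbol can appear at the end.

We compute FOLLOW(A) using the standard algorithm.
FOLLOW(S) starts with {$}.
FIRST(A) = {x, y}
FIRST(B) = {y}
FIRST(S) = {x}
FOLLOW(A) = {$, x, y}
FOLLOW(B) = {$, x, y}
FOLLOW(S) = {$, y}
Therefore, FOLLOW(A) = {$, x, y}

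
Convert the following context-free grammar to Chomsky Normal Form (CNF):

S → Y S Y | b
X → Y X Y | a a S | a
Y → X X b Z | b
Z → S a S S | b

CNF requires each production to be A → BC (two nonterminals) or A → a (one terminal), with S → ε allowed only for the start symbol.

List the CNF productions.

S → b; TA → a; X → a; TB → b; Y → b; Z → b; S → Y X0; X0 → S Y; X → Y X1; X1 → X Y; X → TA X2; X2 → TA S; Y → X X3; X3 → X X4; X4 → TB Z; Z → S X5; X5 → TA X6; X6 → S S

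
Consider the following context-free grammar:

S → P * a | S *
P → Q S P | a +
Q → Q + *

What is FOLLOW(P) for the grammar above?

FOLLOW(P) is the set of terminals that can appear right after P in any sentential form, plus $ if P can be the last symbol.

We compute FOLLOW(P) using the standard algorithm.
FOLLOW(S) starts with {$}.
FIRST(P) = {a}
FIRST(Q) = {}
FIRST(S) = {a}
FOLLOW(P) = {*}
FOLLOW(Q) = {+, a}
FOLLOW(S) = {$, *, a}
Therefore, FOLLOW(P) = {*}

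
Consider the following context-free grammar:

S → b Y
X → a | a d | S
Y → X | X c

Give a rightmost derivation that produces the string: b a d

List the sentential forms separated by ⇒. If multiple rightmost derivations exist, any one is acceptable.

S ⇒ b Y ⇒ b X ⇒ b a d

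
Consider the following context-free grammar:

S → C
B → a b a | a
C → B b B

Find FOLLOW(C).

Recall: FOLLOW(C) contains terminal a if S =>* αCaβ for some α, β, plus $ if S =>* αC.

We compute FOLLOW(C) using the standard algorithm.
FOLLOW(S) starts with {$}.
FIRST(B) = {a}
FIRST(C) = {a}
FIRST(S) = {a}
FOLLOW(B) = {$, b}
FOLLOW(C) = {$}
FOLLOW(S) = {$}
Therefore, FOLLOW(C) = {$}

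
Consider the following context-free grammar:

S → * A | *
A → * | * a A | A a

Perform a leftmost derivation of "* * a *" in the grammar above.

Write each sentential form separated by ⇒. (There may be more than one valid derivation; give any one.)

S ⇒ * A ⇒ * * a A ⇒ * * a *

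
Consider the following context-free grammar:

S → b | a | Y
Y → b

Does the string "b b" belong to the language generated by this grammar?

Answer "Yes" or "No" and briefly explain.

No - no valid derivation exists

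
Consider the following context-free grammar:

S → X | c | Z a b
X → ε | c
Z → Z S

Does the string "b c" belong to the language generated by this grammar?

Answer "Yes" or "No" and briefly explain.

No - no valid derivation exists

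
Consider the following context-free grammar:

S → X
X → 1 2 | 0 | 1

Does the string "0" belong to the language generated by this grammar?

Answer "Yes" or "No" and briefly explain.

Yes - a valid derivation exists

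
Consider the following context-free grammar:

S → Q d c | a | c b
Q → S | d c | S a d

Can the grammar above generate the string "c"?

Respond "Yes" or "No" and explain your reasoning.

No - no valid derivation exists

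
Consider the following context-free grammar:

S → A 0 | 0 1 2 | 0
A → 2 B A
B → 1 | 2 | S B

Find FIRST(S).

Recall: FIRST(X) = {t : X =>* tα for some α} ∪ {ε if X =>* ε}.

We compute FIRST(S) using the standard algorithm.
FIRST(A) = {2}
FIRST(B) = {0, 1, 2}
FIRST(S) = {0, 2}
Therefore, FIRST(S) = {0, 2}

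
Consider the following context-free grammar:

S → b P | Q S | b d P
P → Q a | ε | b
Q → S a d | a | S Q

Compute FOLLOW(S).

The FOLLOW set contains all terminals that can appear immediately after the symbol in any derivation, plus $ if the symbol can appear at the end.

We compute FOLLOW(S) using the standard algorithm.
FOLLOW(S) starts with {$}.
FIRST(P) = {a, b, ε}
FIRST(Q) = {a, b}
FIRST(S) = {a, b}
FOLLOW(P) = {$, a, b}
FOLLOW(Q) = {a, b}
FOLLOW(S) = {$, a, b}
Therefore, FOLLOW(S) = {$, a, b}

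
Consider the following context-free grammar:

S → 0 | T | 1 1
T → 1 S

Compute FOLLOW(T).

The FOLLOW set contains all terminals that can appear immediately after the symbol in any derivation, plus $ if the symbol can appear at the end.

We compute FOLLOW(T) using the standard algorithm.
FOLLOW(S) starts with {$}.
FIRST(S) = {0, 1}
FIRST(T) = {1}
FOLLOW(S) = {$}
FOLLOW(T) = {$}
Therefore, FOLLOW(T) = {$}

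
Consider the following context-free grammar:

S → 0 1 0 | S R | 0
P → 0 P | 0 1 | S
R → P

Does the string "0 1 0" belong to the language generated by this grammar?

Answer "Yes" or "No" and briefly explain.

Yes - a valid derivation exists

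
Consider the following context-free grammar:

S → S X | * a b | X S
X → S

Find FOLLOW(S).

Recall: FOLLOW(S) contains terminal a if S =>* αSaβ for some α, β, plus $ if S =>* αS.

We compute FOLLOW(S) using the standard algorithm.
FOLLOW(S) starts with {$}.
FIRST(S) = {*}
FIRST(X) = {*}
FOLLOW(S) = {$, *}
FOLLOW(X) = {$, *}
Therefore, FOLLOW(S) = {$, *}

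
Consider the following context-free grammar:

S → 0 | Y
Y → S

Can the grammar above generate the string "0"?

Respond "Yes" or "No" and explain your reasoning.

Yes - a valid derivation exists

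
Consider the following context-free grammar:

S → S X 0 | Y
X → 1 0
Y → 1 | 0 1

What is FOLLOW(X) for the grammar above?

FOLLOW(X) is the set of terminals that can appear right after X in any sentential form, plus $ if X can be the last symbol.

We compute FOLLOW(X) using the standard algorithm.
FOLLOW(S) starts with {$}.
FIRST(S) = {0, 1}
FIRST(X) = {1}
FIRST(Y) = {0, 1}
FOLLOW(S) = {$, 1}
FOLLOW(X) = {0}
FOLLOW(Y) = {$, 1}
Therefore, FOLLOW(X) = {0}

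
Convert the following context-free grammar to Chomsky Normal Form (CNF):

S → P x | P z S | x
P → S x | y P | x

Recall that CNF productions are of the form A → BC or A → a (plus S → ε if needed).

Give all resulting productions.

TX → x; TZ → z; S → x; TY → y; P → x; S → P TX; S → P X0; X0 → TZ S; P → S TX; P → TY P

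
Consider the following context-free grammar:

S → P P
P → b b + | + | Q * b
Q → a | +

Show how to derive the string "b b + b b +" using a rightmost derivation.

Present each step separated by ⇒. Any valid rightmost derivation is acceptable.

S ⇒ P P ⇒ P b b + ⇒ b b + b b +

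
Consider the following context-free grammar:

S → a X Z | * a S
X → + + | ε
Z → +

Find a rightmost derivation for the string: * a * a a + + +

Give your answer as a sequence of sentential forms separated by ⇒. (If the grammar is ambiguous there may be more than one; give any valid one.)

S ⇒ * a S ⇒ * a * a S ⇒ * a * a a X Z ⇒ * a * a a X + ⇒ * a * a a + + +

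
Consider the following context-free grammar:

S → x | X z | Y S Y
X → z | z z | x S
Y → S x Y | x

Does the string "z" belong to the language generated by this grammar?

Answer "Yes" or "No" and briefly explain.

No - no valid derivation exists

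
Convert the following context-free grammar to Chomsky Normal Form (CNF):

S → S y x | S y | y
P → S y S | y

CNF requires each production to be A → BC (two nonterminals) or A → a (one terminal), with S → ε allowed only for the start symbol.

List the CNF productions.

TY → y; TX → x; S → y; P → y; S → S X0; X0 → TY TX; S → S TY; P → S X1; X1 → TY S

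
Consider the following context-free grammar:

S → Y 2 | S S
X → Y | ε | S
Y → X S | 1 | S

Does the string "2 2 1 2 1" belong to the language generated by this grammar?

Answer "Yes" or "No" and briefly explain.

No - no valid derivation exists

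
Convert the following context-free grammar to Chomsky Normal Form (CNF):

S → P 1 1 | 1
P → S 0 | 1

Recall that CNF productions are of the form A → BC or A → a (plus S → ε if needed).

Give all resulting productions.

T1 → 1; S → 1; T0 → 0; P → 1; S → P X0; X0 → T1 T1; P → S T0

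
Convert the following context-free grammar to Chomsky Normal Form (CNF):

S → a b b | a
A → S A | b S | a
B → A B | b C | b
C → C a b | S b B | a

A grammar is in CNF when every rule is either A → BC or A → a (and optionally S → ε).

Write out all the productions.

TA → a; TB → b; S → a; A → a; B → b; C → a; S → TA X0; X0 → TB TB; A → S A; A → TB S; B → A B; B → TB C; C → C X1; X1 → TA TB; C → S X2; X2 → TB B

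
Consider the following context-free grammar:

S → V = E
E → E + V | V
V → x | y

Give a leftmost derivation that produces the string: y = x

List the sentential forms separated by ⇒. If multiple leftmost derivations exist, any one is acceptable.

S ⇒ V = E ⇒ y = E ⇒ y = V ⇒ y = x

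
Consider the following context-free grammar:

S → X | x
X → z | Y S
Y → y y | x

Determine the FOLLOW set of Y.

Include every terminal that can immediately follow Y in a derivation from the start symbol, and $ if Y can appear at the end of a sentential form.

We compute FOLLOW(Y) using the standard algorithm.
FOLLOW(S) starts with {$}.
FIRST(S) = {x, y, z}
FIRST(X) = {x, y, z}
FIRST(Y) = {x, y}
FOLLOW(S) = {$}
FOLLOW(X) = {$}
FOLLOW(Y) = {x, y, z}
Therefore, FOLLOW(Y) = {x, y, z}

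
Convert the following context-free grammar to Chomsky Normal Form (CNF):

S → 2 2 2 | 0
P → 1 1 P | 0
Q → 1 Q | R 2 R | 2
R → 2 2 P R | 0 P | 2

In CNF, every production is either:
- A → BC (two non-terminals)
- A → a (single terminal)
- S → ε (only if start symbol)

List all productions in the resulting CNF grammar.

T2 → 2; S → 0; T1 → 1; P → 0; Q → 2; T0 → 0; R → 2; S → T2 X0; X0 → T2 T2; P → T1 X1; X1 → T1 P; Q → T1 Q; Q → R X2; X2 → T2 R; R → T2 X3; X3 → T2 X4; X4 → P R; R → T0 P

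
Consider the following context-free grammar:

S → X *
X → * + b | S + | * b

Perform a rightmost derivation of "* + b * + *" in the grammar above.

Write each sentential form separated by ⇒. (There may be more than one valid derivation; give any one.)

S ⇒ X * ⇒ S + * ⇒ X * + * ⇒ * + b * + *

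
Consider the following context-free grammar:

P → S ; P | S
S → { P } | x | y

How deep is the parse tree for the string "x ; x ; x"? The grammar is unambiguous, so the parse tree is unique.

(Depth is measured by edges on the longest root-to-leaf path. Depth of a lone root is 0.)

4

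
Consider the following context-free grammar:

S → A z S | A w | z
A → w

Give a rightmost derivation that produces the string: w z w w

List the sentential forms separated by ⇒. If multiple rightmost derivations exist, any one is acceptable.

S ⇒ A z S ⇒ A z A w ⇒ A z w w ⇒ w z w w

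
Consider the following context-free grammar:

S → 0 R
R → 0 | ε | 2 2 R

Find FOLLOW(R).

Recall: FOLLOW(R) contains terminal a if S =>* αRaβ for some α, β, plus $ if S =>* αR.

We compute FOLLOW(R) using the standard algorithm.
FOLLOW(S) starts with {$}.
FIRST(R) = {0, 2, ε}
FIRST(S) = {0}
FOLLOW(R) = {$}
FOLLOW(S) = {$}
Therefore, FOLLOW(R) = {$}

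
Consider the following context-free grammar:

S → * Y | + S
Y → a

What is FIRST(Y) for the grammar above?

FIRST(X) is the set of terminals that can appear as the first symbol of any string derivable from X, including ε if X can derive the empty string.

We compute FIRST(Y) using the standard algorithm.
FIRST(S) = {*, +}
FIRST(Y) = {a}
Therefore, FIRST(Y) = {a}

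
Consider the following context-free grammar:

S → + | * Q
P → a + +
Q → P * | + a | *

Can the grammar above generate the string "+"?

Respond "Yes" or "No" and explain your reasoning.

Yes - a valid derivation exists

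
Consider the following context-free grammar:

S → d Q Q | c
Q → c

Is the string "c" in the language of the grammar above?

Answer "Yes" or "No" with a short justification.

Yes - a valid derivation exists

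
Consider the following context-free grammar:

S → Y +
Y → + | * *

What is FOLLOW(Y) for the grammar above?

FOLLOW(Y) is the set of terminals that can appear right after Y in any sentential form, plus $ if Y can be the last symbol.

We compute FOLLOW(Y) using the standard algorithm.
FOLLOW(S) starts with {$}.
FIRST(S) = {*, +}
FIRST(Y) = {*, +}
FOLLOW(S) = {$}
FOLLOW(Y) = {+}
Therefore, FOLLOW(Y) = {+}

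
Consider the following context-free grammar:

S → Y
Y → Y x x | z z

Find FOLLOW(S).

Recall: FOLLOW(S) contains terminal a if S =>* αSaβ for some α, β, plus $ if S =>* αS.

We compute FOLLOW(S) using the standard algorithm.
FOLLOW(S) starts with {$}.
FIRST(S) = {z}
FIRST(Y) = {z}
FOLLOW(S) = {$}
FOLLOW(Y) = {$, x}
Therefore, FOLLOW(S) = {$}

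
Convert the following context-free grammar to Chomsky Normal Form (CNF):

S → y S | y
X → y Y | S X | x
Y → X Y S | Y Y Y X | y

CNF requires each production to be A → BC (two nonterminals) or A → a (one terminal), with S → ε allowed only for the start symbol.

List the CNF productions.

TY → y; S → y; X → x; Y → y; S → TY S; X → TY Y; X → S X; Y → X X0; X0 → Y S; Y → Y X1; X1 → Y X2; X2 → Y X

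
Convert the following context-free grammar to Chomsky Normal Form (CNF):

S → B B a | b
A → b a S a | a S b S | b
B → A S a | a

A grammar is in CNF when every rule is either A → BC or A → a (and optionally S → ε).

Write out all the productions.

TA → a; S → b; TB → b; A → b; B → a; S → B X0; X0 → B TA; A → TB X1; X1 → TA X2; X2 → S TA; A → TA X3; X3 → S X4; X4 → TB S; B → A X5; X5 → S TA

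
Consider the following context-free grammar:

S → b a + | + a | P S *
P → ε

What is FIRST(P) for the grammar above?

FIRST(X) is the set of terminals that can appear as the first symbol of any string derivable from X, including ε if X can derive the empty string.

We compute FIRST(P) using the standard algorithm.
FIRST(P) = {ε}
FIRST(S) = {+, b}
Therefore, FIRST(P) = {ε}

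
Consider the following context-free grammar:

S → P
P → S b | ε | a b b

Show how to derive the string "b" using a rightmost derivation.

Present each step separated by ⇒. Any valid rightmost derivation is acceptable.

S ⇒ P ⇒ S b ⇒ P b ⇒ b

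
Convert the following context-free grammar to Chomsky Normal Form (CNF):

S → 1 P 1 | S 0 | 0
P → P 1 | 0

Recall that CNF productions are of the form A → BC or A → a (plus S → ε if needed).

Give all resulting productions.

T1 → 1; T0 → 0; S → 0; P → 0; S → T1 X0; X0 → P T1; S → S T0; P → P T1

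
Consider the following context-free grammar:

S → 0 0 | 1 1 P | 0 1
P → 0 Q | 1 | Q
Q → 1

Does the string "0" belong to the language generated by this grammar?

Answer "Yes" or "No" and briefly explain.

No - no valid derivation exists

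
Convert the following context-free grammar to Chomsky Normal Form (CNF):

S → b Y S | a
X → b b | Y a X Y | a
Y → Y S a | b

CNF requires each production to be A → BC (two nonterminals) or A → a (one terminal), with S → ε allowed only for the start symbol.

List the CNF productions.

TB → b; S → a; TA → a; X → a; Y → b; S → TB X0; X0 → Y S; X → TB TB; X → Y X1; X1 → TA X2; X2 → X Y; Y → Y X3; X3 → S TA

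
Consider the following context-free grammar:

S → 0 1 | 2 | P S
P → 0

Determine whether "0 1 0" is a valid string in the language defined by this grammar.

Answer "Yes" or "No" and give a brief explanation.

No - no valid derivation exists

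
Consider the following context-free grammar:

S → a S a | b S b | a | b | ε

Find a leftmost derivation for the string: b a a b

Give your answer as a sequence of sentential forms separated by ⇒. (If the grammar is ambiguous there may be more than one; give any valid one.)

S ⇒ b S b ⇒ b a S a b ⇒ b a a b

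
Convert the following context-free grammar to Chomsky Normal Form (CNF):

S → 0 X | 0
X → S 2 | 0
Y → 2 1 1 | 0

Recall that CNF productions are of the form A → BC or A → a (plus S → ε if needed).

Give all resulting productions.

T0 → 0; S → 0; T2 → 2; X → 0; T1 → 1; Y → 0; S → T0 X; X → S T2; Y → T2 X0; X0 → T1 T1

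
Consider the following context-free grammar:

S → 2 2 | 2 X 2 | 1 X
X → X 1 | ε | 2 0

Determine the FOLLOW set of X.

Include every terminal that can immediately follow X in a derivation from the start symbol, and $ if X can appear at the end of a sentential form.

We compute FOLLOW(X) using the standard algorithm.
FOLLOW(S) starts with {$}.
FIRST(S) = {1, 2}
FIRST(X) = {1, 2, ε}
FOLLOW(S) = {$}
FOLLOW(X) = {$, 1, 2}
Therefore, FOLLOW(X) = {$, 1, 2}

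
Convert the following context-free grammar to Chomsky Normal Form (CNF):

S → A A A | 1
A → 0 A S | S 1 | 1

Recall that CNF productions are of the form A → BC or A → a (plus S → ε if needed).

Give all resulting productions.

S → 1; T0 → 0; T1 → 1; A → 1; S → A X0; X0 → A A; A → T0 X1; X1 → A S; A → S T1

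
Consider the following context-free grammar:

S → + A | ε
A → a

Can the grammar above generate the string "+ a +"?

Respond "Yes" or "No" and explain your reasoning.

No - no valid derivation exists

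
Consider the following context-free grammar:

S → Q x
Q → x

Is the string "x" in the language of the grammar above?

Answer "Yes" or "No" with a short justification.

No - no valid derivation exists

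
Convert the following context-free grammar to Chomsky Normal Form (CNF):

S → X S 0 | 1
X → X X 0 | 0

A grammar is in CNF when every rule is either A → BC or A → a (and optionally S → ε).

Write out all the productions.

T0 → 0; S → 1; X → 0; S → X X0; X0 → S T0; X → X X1; X1 → X T0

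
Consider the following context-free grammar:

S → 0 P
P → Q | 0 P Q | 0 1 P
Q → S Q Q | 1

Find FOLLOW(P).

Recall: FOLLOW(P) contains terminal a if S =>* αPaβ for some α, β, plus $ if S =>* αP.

We compute FOLLOW(P) using the standard algorithm.
FOLLOW(S) starts with {$}.
FIRST(P) = {0, 1}
FIRST(Q) = {0, 1}
FIRST(S) = {0}
FOLLOW(P) = {$, 0, 1}
FOLLOW(Q) = {$, 0, 1}
FOLLOW(S) = {$, 0, 1}
Therefore, FOLLOW(P) = {$, 0, 1}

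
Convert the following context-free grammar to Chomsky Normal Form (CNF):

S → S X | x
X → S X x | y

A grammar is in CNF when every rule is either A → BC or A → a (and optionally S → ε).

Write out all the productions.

S → x; TX → x; X → y; S → S X; X → S X0; X0 → X TX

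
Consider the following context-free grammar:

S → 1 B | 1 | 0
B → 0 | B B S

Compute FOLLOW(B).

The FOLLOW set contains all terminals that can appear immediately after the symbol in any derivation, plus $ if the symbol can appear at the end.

We compute FOLLOW(B) using the standard algorithm.
FOLLOW(S) starts with {$}.
FIRST(B) = {0}
FIRST(S) = {0, 1}
FOLLOW(B) = {$, 0, 1}
FOLLOW(S) = {$, 0, 1}
Therefore, FOLLOW(B) = {$, 0, 1}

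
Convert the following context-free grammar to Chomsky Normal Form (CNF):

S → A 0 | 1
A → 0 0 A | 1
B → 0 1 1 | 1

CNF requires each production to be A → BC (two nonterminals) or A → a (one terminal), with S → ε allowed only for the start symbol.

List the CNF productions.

T0 → 0; S → 1; A → 1; T1 → 1; B → 1; S → A T0; A → T0 X0; X0 → T0 A; B → T0 X1; X1 → T1 T1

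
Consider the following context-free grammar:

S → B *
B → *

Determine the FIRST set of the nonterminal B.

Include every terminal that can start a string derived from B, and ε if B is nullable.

We compute FIRST(B) using the standard algorithm.
FIRST(B) = {*}
FIRST(S) = {*}
Therefore, FIRST(B) = {*}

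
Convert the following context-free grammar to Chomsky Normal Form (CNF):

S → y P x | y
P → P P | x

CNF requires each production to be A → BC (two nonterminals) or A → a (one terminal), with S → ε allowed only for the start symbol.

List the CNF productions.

TY → y; TX → x; S → y; P → x; S → TY X0; X0 → P TX; P → P P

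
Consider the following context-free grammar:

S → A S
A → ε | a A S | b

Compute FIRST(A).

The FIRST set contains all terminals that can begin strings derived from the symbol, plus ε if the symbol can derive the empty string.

We compute FIRST(A) using the standard algorithm.
FIRST(A) = {a, b, ε}
FIRST(S) = {a, b}
Therefore, FIRST(A) = {a, b, ε}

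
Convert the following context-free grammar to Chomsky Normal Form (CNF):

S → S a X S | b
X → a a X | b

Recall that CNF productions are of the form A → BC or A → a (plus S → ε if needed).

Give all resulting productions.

TA → a; S → b; X → b; S → S X0; X0 → TA X1; X1 → X S; X → TA X2; X2 → TA X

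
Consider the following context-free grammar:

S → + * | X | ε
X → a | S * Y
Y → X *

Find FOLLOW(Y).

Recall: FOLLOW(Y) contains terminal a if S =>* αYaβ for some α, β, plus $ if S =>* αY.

We compute FOLLOW(Y) using the standard algorithm.
FOLLOW(S) starts with {$}.
FIRST(S) = {*, +, a, ε}
FIRST(X) = {*, +, a}
FIRST(Y) = {*, +, a}
FOLLOW(S) = {$, *}
FOLLOW(X) = {$, *}
FOLLOW(Y) = {$, *}
Therefore, FOLLOW(Y) = {$, *}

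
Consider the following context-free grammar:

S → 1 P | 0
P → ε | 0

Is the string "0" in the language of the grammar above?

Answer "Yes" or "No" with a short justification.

Yes - a valid derivation exists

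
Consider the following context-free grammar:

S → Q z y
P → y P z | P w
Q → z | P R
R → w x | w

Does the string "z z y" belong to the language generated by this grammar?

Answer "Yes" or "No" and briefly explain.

Yes - a valid derivation exists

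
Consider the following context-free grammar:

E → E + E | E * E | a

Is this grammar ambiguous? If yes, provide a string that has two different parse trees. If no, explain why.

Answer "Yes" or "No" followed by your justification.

Yes - the string 'a + a + a + a' has two distinct leftmost derivations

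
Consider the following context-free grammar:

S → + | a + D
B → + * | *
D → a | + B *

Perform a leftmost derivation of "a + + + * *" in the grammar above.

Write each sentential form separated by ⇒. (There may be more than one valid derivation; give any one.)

S ⇒ a + D ⇒ a + + B * ⇒ a + + + * *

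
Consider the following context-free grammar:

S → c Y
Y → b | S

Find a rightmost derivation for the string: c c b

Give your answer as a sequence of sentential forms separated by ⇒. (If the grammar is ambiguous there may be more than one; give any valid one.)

S ⇒ c Y ⇒ c S ⇒ c c Y ⇒ c c b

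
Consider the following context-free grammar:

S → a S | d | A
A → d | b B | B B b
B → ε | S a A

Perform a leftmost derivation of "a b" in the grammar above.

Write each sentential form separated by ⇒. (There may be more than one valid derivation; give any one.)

S ⇒ a S ⇒ a A ⇒ a B B b ⇒ a B b ⇒ a b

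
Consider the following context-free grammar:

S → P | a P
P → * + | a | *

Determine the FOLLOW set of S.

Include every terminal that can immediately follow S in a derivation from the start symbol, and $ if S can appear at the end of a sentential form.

We compute FOLLOW(S) using the standard algorithm.
FOLLOW(S) starts with {$}.
FIRST(P) = {*, a}
FIRST(S) = {*, a}
FOLLOW(P) = {$}
FOLLOW(S) = {$}
Therefore, FOLLOW(S) = {$}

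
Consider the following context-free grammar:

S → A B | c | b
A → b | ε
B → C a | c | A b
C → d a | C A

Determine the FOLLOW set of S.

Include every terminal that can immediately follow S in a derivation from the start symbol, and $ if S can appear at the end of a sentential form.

We compute FOLLOW(S) using the standard algorithm.
FOLLOW(S) starts with {$}.
FIRST(A) = {b, ε}
FIRST(B) = {b, c, d}
FIRST(C) = {d}
FIRST(S) = {b, c, d}
FOLLOW(A) = {a, b, c, d}
FOLLOW(B) = {$}
FOLLOW(C) = {a, b}
FOLLOW(S) = {$}
Therefore, FOLLOW(S) = {$}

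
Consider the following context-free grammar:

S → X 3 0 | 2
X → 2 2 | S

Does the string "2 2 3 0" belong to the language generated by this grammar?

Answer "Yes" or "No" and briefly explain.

Yes - a valid derivation exists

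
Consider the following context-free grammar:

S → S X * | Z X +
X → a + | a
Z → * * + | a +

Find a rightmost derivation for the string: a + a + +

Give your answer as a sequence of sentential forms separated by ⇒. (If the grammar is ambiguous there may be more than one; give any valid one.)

S ⇒ Z X + ⇒ Z a + + ⇒ a + a + +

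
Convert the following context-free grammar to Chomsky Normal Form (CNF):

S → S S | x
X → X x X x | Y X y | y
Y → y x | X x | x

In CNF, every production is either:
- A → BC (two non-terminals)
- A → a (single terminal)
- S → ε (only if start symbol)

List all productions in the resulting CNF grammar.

S → x; TX → x; TY → y; X → y; Y → x; S → S S; X → X X0; X0 → TX X1; X1 → X TX; X → Y X2; X2 → X TY; Y → TY TX; Y → X TX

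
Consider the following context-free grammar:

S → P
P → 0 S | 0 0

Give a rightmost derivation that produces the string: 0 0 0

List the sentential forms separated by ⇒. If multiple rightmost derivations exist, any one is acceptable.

S ⇒ P ⇒ 0 S ⇒ 0 P ⇒ 0 0 0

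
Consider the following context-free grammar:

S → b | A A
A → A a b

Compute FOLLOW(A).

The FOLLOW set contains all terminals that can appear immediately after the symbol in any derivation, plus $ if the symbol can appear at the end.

We compute FOLLOW(A) using the standard algorithm.
FOLLOW(S) starts with {$}.
FIRST(A) = {}
FIRST(S) = {b}
FOLLOW(A) = {$, a}
FOLLOW(S) = {$}
Therefore, FOLLOW(A) = {$, a}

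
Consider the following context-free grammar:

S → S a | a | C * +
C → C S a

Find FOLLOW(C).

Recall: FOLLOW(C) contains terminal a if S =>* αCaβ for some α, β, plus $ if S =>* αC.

We compute FOLLOW(C) using the standard algorithm.
FOLLOW(S) starts with {$}.
FIRST(C) = {}
FIRST(S) = {a}
FOLLOW(C) = {*, a}
FOLLOW(S) = {$, a}
Therefore, FOLLOW(C) = {*, a}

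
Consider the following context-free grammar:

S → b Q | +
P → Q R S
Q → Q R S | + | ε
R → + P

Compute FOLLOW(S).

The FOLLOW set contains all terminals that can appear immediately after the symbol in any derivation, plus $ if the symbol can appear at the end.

We compute FOLLOW(S) using the standard algorithm.
FOLLOW(S) starts with {$}.
FIRST(P) = {+}
FIRST(Q) = {+, ε}
FIRST(R) = {+}
FIRST(S) = {+, b}
FOLLOW(P) = {+, b}
FOLLOW(Q) = {$, +, b}
FOLLOW(R) = {+, b}
FOLLOW(S) = {$, +, b}
Therefore, FOLLOW(S) = {$, +, b}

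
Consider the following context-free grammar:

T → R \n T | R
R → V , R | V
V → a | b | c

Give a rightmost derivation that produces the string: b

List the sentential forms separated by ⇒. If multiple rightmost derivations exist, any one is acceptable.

T ⇒ R ⇒ V ⇒ b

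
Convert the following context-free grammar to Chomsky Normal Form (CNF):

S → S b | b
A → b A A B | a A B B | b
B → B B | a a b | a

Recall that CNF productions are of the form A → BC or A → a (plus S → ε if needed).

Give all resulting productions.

TB → b; S → b; TA → a; A → b; B → a; S → S TB; A → TB X0; X0 → A X1; X1 → A B; A → TA X2; X2 → A X3; X3 → B B; B → B B; B → TA X4; X4 → TA TB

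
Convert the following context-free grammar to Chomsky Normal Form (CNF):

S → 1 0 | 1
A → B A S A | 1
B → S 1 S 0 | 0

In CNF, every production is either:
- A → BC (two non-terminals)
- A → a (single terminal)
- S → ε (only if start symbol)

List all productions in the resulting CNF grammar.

T1 → 1; T0 → 0; S → 1; A → 1; B → 0; S → T1 T0; A → B X0; X0 → A X1; X1 → S A; B → S X2; X2 → T1 X3; X3 → S T0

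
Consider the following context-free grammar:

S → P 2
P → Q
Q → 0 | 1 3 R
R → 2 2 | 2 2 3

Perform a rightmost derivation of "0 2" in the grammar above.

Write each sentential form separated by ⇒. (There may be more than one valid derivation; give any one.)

S ⇒ P 2 ⇒ Q 2 ⇒ 0 2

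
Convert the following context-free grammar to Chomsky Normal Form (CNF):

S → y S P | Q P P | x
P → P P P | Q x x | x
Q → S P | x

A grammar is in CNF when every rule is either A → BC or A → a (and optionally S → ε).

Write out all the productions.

TY → y; S → x; TX → x; P → x; Q → x; S → TY X0; X0 → S P; S → Q X1; X1 → P P; P → P X2; X2 → P P; P → Q X3; X3 → TX TX; Q → S P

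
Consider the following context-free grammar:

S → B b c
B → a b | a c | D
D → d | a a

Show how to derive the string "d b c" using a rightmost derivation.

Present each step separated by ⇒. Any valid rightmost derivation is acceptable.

S ⇒ B b c ⇒ D b c ⇒ d b c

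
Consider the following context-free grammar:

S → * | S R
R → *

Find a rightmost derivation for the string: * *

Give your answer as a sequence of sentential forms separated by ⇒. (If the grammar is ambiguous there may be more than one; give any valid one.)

S ⇒ S R ⇒ S * ⇒ * *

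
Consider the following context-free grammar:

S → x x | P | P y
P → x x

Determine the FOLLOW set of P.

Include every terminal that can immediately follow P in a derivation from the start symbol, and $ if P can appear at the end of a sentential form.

We compute FOLLOW(P) using the standard algorithm.
FOLLOW(S) starts with {$}.
FIRST(P) = {x}
FIRST(S) = {x}
FOLLOW(P) = {$, y}
FOLLOW(S) = {$}
Therefore, FOLLOW(P) = {$, y}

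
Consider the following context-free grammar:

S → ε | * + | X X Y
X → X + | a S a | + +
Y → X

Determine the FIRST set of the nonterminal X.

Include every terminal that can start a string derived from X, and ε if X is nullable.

We compute FIRST(X) using the standard algorithm.
FIRST(S) = {*, +, a, ε}
FIRST(X) = {+, a}
FIRST(Y) = {+, a}
Therefore, FIRST(X) = {+, a}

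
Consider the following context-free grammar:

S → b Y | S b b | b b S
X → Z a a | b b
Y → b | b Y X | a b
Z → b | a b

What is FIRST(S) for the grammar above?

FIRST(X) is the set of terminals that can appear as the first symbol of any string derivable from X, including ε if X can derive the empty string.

We compute FIRST(S) using the standard algorithm.
FIRST(S) = {b}
FIRST(X) = {a, b}
FIRST(Y) = {a, b}
FIRST(Z) = {a, b}
Therefore, FIRST(S) = {b}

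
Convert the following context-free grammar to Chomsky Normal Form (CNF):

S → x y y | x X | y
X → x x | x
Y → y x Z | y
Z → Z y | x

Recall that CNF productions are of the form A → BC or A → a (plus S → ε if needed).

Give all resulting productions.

TX → x; TY → y; S → y; X → x; Y → y; Z → x; S → TX X0; X0 → TY TY; S → TX X; X → TX TX; Y → TY X1; X1 → TX Z; Z → Z TY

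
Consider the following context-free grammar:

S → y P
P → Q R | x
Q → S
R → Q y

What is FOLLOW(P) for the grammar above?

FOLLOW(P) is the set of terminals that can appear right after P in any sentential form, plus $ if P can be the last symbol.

We compute FOLLOW(P) using the standard algorithm.
FOLLOW(S) starts with {$}.
FIRST(P) = {x, y}
FIRST(Q) = {y}
FIRST(R) = {y}
FIRST(S) = {y}
FOLLOW(P) = {$, y}
FOLLOW(Q) = {y}
FOLLOW(R) = {$, y}
FOLLOW(S) = {$, y}
Therefore, FOLLOW(P) = {$, y}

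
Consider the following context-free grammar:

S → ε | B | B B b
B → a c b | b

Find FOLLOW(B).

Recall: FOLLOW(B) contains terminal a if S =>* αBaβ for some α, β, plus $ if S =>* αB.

We compute FOLLOW(B) using the standard algorithm.
FOLLOW(S) starts with {$}.
FIRST(B) = {a, b}
FIRST(S) = {a, b, ε}
FOLLOW(B) = {$, a, b}
FOLLOW(S) = {$}
Therefore, FOLLOW(B) = {$, a, b}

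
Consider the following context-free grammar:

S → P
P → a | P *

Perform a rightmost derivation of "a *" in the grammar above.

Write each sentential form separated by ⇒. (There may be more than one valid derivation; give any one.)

S ⇒ P ⇒ P * ⇒ a *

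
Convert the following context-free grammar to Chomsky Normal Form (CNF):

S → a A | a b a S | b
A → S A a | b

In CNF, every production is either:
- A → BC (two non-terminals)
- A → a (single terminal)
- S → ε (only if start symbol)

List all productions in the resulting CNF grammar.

TA → a; TB → b; S → b; A → b; S → TA A; S → TA X0; X0 → TB X1; X1 → TA S; A → S X2; X2 → A TA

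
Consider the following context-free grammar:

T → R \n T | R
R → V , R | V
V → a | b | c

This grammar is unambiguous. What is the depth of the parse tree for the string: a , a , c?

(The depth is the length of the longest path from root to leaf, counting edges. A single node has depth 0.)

5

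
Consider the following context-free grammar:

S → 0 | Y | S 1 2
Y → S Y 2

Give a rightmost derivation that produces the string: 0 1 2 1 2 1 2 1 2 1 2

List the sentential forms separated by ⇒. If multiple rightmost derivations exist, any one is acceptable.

S ⇒ S 1 2 ⇒ S 1 2 1 2 ⇒ S 1 2 1 2 1 2 ⇒ S 1 2 1 2 1 2 1 2 ⇒ S 1 2 1 2 1 2 1 2 1 2 ⇒ 0 1 2 1 2 1 2 1 2 1 2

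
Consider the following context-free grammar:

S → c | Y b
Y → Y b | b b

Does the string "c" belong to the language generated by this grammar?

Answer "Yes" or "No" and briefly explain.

Yes - a valid derivation exists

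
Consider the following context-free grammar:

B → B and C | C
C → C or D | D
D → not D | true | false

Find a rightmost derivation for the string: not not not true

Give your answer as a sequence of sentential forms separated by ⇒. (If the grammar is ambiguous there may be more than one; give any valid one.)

B ⇒ C ⇒ D ⇒ not D ⇒ not not D ⇒ not not not D ⇒ not not not true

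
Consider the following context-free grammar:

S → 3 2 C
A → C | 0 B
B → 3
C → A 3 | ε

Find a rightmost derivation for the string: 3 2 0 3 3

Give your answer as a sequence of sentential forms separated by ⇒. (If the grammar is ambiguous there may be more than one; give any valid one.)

S ⇒ 3 2 C ⇒ 3 2 A 3 ⇒ 3 2 0 B 3 ⇒ 3 2 0 3 3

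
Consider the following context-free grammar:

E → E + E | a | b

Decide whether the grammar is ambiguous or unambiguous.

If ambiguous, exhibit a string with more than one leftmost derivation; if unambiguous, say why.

Ambiguous - the string 'b + b + b' has two distinct leftmost derivations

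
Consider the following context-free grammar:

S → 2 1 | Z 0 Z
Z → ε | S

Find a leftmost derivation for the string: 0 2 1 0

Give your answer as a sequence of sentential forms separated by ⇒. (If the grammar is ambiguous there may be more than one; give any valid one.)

S ⇒ Z 0 Z ⇒ S 0 Z ⇒ Z 0 Z 0 Z ⇒ 0 Z 0 Z ⇒ 0 S 0 Z ⇒ 0 2 1 0 Z ⇒ 0 2 1 0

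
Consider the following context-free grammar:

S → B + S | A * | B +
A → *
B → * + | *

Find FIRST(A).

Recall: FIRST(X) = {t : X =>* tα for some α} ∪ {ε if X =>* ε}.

We compute FIRST(A) using the standard algorithm.
FIRST(A) = {*}
FIRST(B) = {*}
FIRST(S) = {*}
Therefore, FIRST(A) = {*}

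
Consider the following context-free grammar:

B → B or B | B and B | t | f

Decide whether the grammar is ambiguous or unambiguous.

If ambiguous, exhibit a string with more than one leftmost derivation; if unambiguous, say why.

Ambiguous - the string 't and f or t or f or f' has two distinct leftmost derivations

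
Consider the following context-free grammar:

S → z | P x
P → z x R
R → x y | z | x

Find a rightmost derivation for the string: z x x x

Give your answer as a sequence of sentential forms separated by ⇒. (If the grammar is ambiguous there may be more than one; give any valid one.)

S ⇒ P x ⇒ z x R x ⇒ z x x x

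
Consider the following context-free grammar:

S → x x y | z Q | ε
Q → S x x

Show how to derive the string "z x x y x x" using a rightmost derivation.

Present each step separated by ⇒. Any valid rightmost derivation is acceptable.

S ⇒ z Q ⇒ z S x x ⇒ z x x y x x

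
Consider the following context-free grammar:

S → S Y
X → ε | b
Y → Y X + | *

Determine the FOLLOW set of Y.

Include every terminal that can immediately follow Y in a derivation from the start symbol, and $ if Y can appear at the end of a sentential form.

We compute FOLLOW(Y) using the standard algorithm.
FOLLOW(S) starts with {$}.
FIRST(S) = {}
FIRST(X) = {b, ε}
FIRST(Y) = {*}
FOLLOW(S) = {$, *}
FOLLOW(X) = {+}
FOLLOW(Y) = {$, *, +, b}
Therefore, FOLLOW(Y) = {$, *, +, b}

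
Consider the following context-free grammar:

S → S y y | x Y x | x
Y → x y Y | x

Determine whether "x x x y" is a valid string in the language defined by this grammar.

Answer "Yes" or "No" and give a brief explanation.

No - no valid derivation exists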